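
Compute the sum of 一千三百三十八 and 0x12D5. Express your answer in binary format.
Convert 一千三百三十八 (Chinese numeral) → 1×1000 + 3×100 + 3×10 + 8 = 1338 (decimal)
Convert 0x12D5 (hexadecimal) → 1×4096 + 2×256 + 13×16 + 5 = 4821 (decimal)
Compute 1338 + 4821 = 6159
Convert 6159 (decimal) → 6159 = 4096 + 2048 + 8 + 4 + 2 + 1 → 0b1100000001111 (binary)
0b1100000001111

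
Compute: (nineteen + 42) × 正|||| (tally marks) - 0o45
Convert nineteen (English words) → 19 (decimal)
Convert 正|||| (tally marks) → 5 + 4 = 9 (decimal)
Convert 0o45 (octal) → 4×8 + 5 = 37 (decimal)
Expression in decimal: (19 + 42) × 9 - 37
Parentheses first: 19 + 42 = 61
Multiply: 61 × 9 = 549
Subtract: 549 - 37 = 512
512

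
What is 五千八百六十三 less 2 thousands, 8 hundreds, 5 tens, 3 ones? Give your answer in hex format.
Convert 五千八百六十三 (Chinese numeral) → 5×1000 + 8×100 + 6×10 + 3 = 5863 (decimal)
Convert 2 thousands, 8 hundreds, 5 tens, 3 ones (place-value notation) → 2×1000 + 8×100 + 5×10 + 3 = 2853 (decimal)
Compute 5863 - 2853 = 3010
Convert 3010 (decimal) → 3010 = 11×256 + 12×16 + 2 → 0xBC2 (hexadecimal)
0xBC2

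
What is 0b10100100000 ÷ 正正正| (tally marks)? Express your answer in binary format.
Convert 0b10100100000 (binary) → 1024 + 256 + 32 = 1312 (decimal)
Convert 正正正| (tally marks) → 5 + 5 + 5 + 1 = 16 (decimal)
Compute 1312 ÷ 16 = 82
Convert 82 (decimal) → 82 = 64 + 16 + 2 → 0b1010010 (binary)
0b1010010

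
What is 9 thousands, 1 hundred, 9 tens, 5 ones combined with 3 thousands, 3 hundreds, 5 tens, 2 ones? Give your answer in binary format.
Convert 9 thousands, 1 hundred, 9 tens, 5 ones (place-value notation) → 9×1000 + 1×100 + 9×10 + 5 = 9195 (decimal)
Convert 3 thousands, 3 hundreds, 5 tens, 2 ones (place-value notation) → 3×1000 + 3×100 + 5×10 + 2 = 3352 (decimal)
Compute 9195 + 3352 = 12547
Convert 12547 (decimal) → 12547 = 8192 + 4096 + 256 + 2 + 1 → 0b11000100000011 (binary)
0b11000100000011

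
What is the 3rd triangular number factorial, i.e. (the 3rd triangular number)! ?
Convert the 3rd triangular number (triangular index) → 3×4/2 = 6 (decimal)
Compute 6! = 720
720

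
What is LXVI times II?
Convert LXVI (Roman numeral) → 50 + 10 + 5 + 1 = 66 (decimal)
Convert II (Roman numeral) → 1 + 1 = 2 (decimal)
Compute 66 × 2 = 132
132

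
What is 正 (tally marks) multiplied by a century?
Convert 正 (tally marks) → 5 (decimal)
Convert a century (colloquial) → 100 (decimal)
Compute 5 × 100 = 500
500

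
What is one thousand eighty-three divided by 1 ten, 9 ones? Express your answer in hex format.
Convert one thousand eighty-three (English words) → 1×1000 + 83 = 1083 (decimal)
Convert 1 ten, 9 ones (place-value notation) → 1×10 + 9 = 19 (decimal)
Compute 1083 ÷ 19 = 57
Convert 57 (decimal) → 57 = 3×16 + 9 → 0x39 (hexadecimal)
0x39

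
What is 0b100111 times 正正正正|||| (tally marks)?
Convert 0b100111 (binary) → 32 + 4 + 2 + 1 = 39 (decimal)
Convert 正正正正|||| (tally marks) → 5 + 5 + 5 + 5 + 4 = 24 (decimal)
Compute 39 × 24 = 936
936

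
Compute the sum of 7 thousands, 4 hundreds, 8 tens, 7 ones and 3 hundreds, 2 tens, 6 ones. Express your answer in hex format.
Convert 7 thousands, 4 hundreds, 8 tens, 7 ones (place-value notation) → 7×1000 + 4×100 + 8×10 + 7 = 7487 (decimal)
Convert 3 hundreds, 2 tens, 6 ones (place-value notation) → 3×100 + 2×10 + 6 = 326 (decimal)
Compute 7487 + 326 = 7813
Convert 7813 (decimal) → 7813 = 1×4096 + 14×256 + 8×16 + 5 → 0x1E85 (hexadecimal)
0x1E85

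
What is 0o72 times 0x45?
Convert 0o72 (octal) → 7×8 + 2 = 58 (decimal)
Convert 0x45 (hexadecimal) → 4×16 + 5 = 69 (decimal)
Compute 58 × 69 = 4002
4002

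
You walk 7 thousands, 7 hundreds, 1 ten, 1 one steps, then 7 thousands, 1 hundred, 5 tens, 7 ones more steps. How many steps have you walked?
Convert 7 thousands, 7 hundreds, 1 ten, 1 one (place-value notation) → 7×1000 + 7×100 + 1×10 + 1 = 7711 (decimal)
Convert 7 thousands, 1 hundred, 5 tens, 7 ones (place-value notation) → 7×1000 + 1×100 + 5×10 + 7 = 7157 (decimal)
Compute 7711 + 7157 = 14868
14868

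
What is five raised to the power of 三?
Convert five (English words) → 5 (decimal)
Convert 三 (Chinese numeral) → 3 (decimal)
Compute 5 ^ 3 = 125
125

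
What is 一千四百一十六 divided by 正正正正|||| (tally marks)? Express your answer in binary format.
Convert 一千四百一十六 (Chinese numeral) → 1×1000 + 4×100 + 1×10 + 6 = 1416 (decimal)
Convert 正正正正|||| (tally marks) → 5 + 5 + 5 + 5 + 4 = 24 (decimal)
Compute 1416 ÷ 24 = 59
Convert 59 (decimal) → 59 = 32 + 16 + 8 + 2 + 1 → 0b111011 (binary)
0b111011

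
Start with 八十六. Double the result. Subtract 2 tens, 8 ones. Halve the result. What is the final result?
Convert 八十六 (Chinese numeral) → 8×10 + 6 = 86 (decimal)
Start: 86
86 × 2 = 172
Convert 2 tens, 8 ones (place-value notation) → 2×10 + 8 = 28 (decimal)
172 - 28 = 144
144 ÷ 2 = 72
72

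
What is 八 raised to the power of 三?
Convert 八 (Chinese numeral) → 8 (decimal)
Convert 三 (Chinese numeral) → 3 (decimal)
Compute 8 ^ 3 = 512
512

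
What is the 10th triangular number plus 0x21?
The 10th triangular number = 10×11/2 = 55
Convert 0x21 (hexadecimal) → 2×16 + 1 = 33 (decimal)
Compute 55 + 33 = 88
88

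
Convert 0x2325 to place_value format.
Convert 0x2325 (hexadecimal) → 2×4096 + 3×256 + 2×16 + 5 = 8997 (decimal)
Convert 8997 (decimal) → 8997 = 8×1000 + 9×100 + 9×10 + 7 → 8 thousands, 9 hundreds, 9 tens, 7 ones (place-value notation)
8 thousands, 9 hundreds, 9 tens, 7 ones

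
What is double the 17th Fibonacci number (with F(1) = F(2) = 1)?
The 17th Fibonacci number (with F(1) = F(2) = 1) = 1597
Compute 1597 × 2 = 3194
3194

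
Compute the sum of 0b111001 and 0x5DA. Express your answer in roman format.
Convert 0b111001 (binary) → 32 + 16 + 8 + 1 = 57 (decimal)
Convert 0x5DA (hexadecimal) → 5×256 + 13×16 + 10 = 1498 (decimal)
Compute 57 + 1498 = 1555
Convert 1555 (decimal) → 1555 = 1000 + 500 + 50 + 5 → MDLV (Roman numeral)
MDLV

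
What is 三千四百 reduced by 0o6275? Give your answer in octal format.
Convert 三千四百 (Chinese numeral) → 3×1000 + 4×100 = 3400 (decimal)
Convert 0o6275 (octal) → 6×512 + 2×64 + 7×8 + 5 = 3261 (decimal)
Compute 3400 - 3261 = 139
Convert 139 (decimal) → 139 = 2×64 + 1×8 + 3 → 0o213 (octal)
0o213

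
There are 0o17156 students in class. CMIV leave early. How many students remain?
Convert 0o17156 (octal) → 1×4096 + 7×512 + 1×64 + 5×8 + 6 = 7790 (decimal)
Convert CMIV (Roman numeral) → 900 + 4 = 904 (decimal)
Compute 7790 - 904 = 6886
6886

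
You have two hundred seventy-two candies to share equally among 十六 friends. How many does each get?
Convert two hundred seventy-two (English words) → 2×100 + 72 = 272 (decimal)
Convert 十六 (Chinese numeral) → 1×10 + 6 = 16 (decimal)
Compute 272 ÷ 16 = 17
17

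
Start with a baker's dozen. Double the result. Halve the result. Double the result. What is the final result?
Convert a baker's dozen (colloquial) → 13 (decimal)
Start: 13
13 × 2 = 26
26 ÷ 2 = 13
13 × 2 = 26
26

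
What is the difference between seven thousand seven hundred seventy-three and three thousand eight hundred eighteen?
Convert seven thousand seven hundred seventy-three (English words) → 7×1000 + 7×100 + 73 = 7773 (decimal)
Convert three thousand eight hundred eighteen (English words) → 3×1000 + 8×100 + 18 = 3818 (decimal)
Difference: |7773 - 3818| = 3955
3955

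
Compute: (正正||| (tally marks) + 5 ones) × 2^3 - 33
Convert 正正||| (tally marks) → 5 + 5 + 3 = 13 (decimal)
Convert 5 ones (place-value notation) → 5 (decimal)
Convert 2^3 (power) → 8 (decimal)
Expression in decimal: (13 + 5) × 8 - 33
Parentheses first: 13 + 5 = 18
Multiply: 18 × 8 = 144
Subtract: 144 - 33 = 111
111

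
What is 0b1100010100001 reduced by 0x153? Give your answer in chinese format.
Convert 0b1100010100001 (binary) → 4096 + 2048 + 128 + 32 + 1 = 6305 (decimal)
Convert 0x153 (hexadecimal) → 1×256 + 5×16 + 3 = 339 (decimal)
Compute 6305 - 339 = 5966
Convert 5966 (decimal) → 5966 = 5×1000 + 9×100 + 6×10 + 6 → 五千九百六十六 (Chinese numeral)
五千九百六十六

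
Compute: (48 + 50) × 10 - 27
Parentheses first: 48 + 50 = 98
Multiply: 98 × 10 = 980
Subtract: 980 - 27 = 953
953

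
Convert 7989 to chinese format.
Convert 7989 (decimal) → 7989 = 7×1000 + 9×100 + 8×10 + 9 → 七千九百八十九 (Chinese numeral)
七千九百八十九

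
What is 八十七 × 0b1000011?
Convert 八十七 (Chinese numeral) → 8×10 + 7 = 87 (decimal)
Convert 0b1000011 (binary) → 64 + 2 + 1 = 67 (decimal)
Compute 87 × 67 = 5829
5829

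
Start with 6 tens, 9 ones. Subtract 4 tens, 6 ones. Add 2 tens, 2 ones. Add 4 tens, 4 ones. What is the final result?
Convert 6 tens, 9 ones (place-value notation) → 6×10 + 9 = 69 (decimal)
Start: 69
Convert 4 tens, 6 ones (place-value notation) → 4×10 + 6 = 46 (decimal)
69 - 46 = 23
Convert 2 tens, 2 ones (place-value notation) → 2×10 + 2 = 22 (decimal)
23 + 22 = 45
Convert 4 tens, 4 ones (place-value notation) → 4×10 + 4 = 44 (decimal)
45 + 44 = 89
89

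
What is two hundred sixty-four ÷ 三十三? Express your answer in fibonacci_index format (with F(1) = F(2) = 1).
Convert two hundred sixty-four (English words) → 2×100 + 64 = 264 (decimal)
Convert 三十三 (Chinese numeral) → 3×10 + 3 = 33 (decimal)
Compute 264 ÷ 33 = 8
Convert 8 (decimal) → 1, 1, 2, 3, 5, 8 → the 6th Fibonacci number (Fibonacci index)
the 6th Fibonacci number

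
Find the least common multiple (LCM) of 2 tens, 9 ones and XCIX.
Convert 2 tens, 9 ones (place-value notation) → 2×10 + 9 = 29 (decimal)
Convert XCIX (Roman numeral) → 90 + 9 = 99 (decimal)
Compute lcm(29, 99) = 2871
2871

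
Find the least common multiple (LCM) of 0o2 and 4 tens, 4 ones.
Convert 0o2 (octal) → 2 (decimal)
Convert 4 tens, 4 ones (place-value notation) → 4×10 + 4 = 44 (decimal)
Compute lcm(2, 44) = 44
44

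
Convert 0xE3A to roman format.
Convert 0xE3A (hexadecimal) → 14×256 + 3×16 + 10 = 3642 (decimal)
Convert 3642 (decimal) → 3642 = 1000 + 1000 + 1000 + 500 + 100 + 40 + 1 + 1 → MMMDCXLII (Roman numeral)
MMMDCXLII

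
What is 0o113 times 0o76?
Convert 0o113 (octal) → 1×64 + 1×8 + 3 = 75 (decimal)
Convert 0o76 (octal) → 7×8 + 6 = 62 (decimal)
Compute 75 × 62 = 4650
4650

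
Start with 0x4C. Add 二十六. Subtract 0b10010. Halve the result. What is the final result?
Convert 0x4C (hexadecimal) → 4×16 + 12 = 76 (decimal)
Start: 76
Convert 二十六 (Chinese numeral) → 2×10 + 6 = 26 (decimal)
76 + 26 = 102
Convert 0b10010 (binary) → 16 + 2 = 18 (decimal)
102 - 18 = 84
84 ÷ 2 = 42
42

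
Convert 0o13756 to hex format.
Convert 0o13756 (octal) → 1×4096 + 3×512 + 7×64 + 5×8 + 6 = 6126 (decimal)
Convert 6126 (decimal) → 6126 = 1×4096 + 7×256 + 14×16 + 14 → 0x17EE (hexadecimal)
0x17EE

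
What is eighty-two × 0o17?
Convert eighty-two (English words) → 82 (decimal)
Convert 0o17 (octal) → 1×8 + 7 = 15 (decimal)
Compute 82 × 15 = 1230
1230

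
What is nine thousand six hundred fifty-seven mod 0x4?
Convert nine thousand six hundred fifty-seven (English words) → 9×1000 + 6×100 + 57 = 9657 (decimal)
Convert 0x4 (hexadecimal) → 4 (decimal)
Compute 9657 mod 4 = 1
1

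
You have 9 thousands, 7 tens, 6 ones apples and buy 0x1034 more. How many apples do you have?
Convert 9 thousands, 7 tens, 6 ones (place-value notation) → 9×1000 + 7×10 + 6 = 9076 (decimal)
Convert 0x1034 (hexadecimal) → 1×4096 + 3×16 + 4 = 4148 (decimal)
Compute 9076 + 4148 = 13224
13224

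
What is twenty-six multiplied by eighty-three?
Convert twenty-six (English words) → 26 (decimal)
Convert eighty-three (English words) → 83 (decimal)
Compute 26 × 83 = 2158
2158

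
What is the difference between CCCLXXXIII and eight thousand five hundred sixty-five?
Convert CCCLXXXIII (Roman numeral) → 100 + 100 + 100 + 50 + 10 + 10 + 10 + 1 + 1 + 1 = 383 (decimal)
Convert eight thousand five hundred sixty-five (English words) → 8×1000 + 5×100 + 65 = 8565 (decimal)
Difference: |383 - 8565| = 8182
8182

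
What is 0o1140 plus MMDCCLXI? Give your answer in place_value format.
Convert 0o1140 (octal) → 1×512 + 1×64 + 4×8 = 608 (decimal)
Convert MMDCCLXI (Roman numeral) → 1000 + 1000 + 500 + 100 + 100 + 50 + 10 + 1 = 2761 (decimal)
Compute 608 + 2761 = 3369
Convert 3369 (decimal) → 3369 = 3×1000 + 3×100 + 6×10 + 9 → 3 thousands, 3 hundreds, 6 tens, 9 ones (place-value notation)
3 thousands, 3 hundreds, 6 tens, 9 ones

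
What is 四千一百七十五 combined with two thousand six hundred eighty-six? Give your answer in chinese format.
Convert 四千一百七十五 (Chinese numeral) → 4×1000 + 1×100 + 7×10 + 5 = 4175 (decimal)
Convert two thousand six hundred eighty-six (English words) → 2×1000 + 6×100 + 86 = 2686 (decimal)
Compute 4175 + 2686 = 6861
Convert 6861 (decimal) → 6861 = 6×1000 + 8×100 + 6×10 + 1 → 六千八百六十一 (Chinese numeral)
六千八百六十一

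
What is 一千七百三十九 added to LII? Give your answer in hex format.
Convert 一千七百三十九 (Chinese numeral) → 1×1000 + 7×100 + 3×10 + 9 = 1739 (decimal)
Convert LII (Roman numeral) → 50 + 1 + 1 = 52 (decimal)
Compute 1739 + 52 = 1791
Convert 1791 (decimal) → 1791 = 6×256 + 15×16 + 15 → 0x6FF (hexadecimal)
0x6FF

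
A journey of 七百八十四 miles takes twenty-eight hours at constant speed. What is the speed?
Convert 七百八十四 (Chinese numeral) → 7×100 + 8×10 + 4 = 784 (decimal)
Convert twenty-eight (English words) → 28 (decimal)
Compute 784 ÷ 28 = 28
28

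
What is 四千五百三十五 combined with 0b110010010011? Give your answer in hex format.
Convert 四千五百三十五 (Chinese numeral) → 4×1000 + 5×100 + 3×10 + 5 = 4535 (decimal)
Convert 0b110010010011 (binary) → 2048 + 1024 + 128 + 16 + 2 + 1 = 3219 (decimal)
Compute 4535 + 3219 = 7754
Convert 7754 (decimal) → 7754 = 1×4096 + 14×256 + 4×16 + 10 → 0x1E4A (hexadecimal)
0x1E4A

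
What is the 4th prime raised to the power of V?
Convert the 4th prime (prime index) → 7 (decimal)
Convert V (Roman numeral) → 5 (decimal)
Compute 7 ^ 5 = 16807
16807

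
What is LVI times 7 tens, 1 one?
Convert LVI (Roman numeral) → 50 + 5 + 1 = 56 (decimal)
Convert 7 tens, 1 one (place-value notation) → 7×10 + 1 = 71 (decimal)
Compute 56 × 71 = 3976
3976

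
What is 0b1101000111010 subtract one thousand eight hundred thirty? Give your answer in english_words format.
Convert 0b1101000111010 (binary) → 4096 + 2048 + 512 + 32 + 16 + 8 + 2 = 6714 (decimal)
Convert one thousand eight hundred thirty (English words) → 1×1000 + 8×100 + 30 = 1830 (decimal)
Compute 6714 - 1830 = 4884
Convert 4884 (decimal) → 4884 = 4×1000 + 8×100 + 84 → four thousand eight hundred eighty-four (English words)
four thousand eight hundred eighty-four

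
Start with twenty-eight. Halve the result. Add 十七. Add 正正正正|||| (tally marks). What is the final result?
Convert twenty-eight (English words) → 28 (decimal)
Start: 28
28 ÷ 2 = 14
Convert 十七 (Chinese numeral) → 1×10 + 7 = 17 (decimal)
14 + 17 = 31
Convert 正正正正|||| (tally marks) → 5 + 5 + 5 + 5 + 4 = 24 (decimal)
31 + 24 = 55
55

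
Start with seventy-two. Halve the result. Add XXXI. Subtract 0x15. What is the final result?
Convert seventy-two (English words) → 72 (decimal)
Start: 72
72 ÷ 2 = 36
Convert XXXI (Roman numeral) → 10 + 10 + 10 + 1 = 31 (decimal)
36 + 31 = 67
Convert 0x15 (hexadecimal) → 1×16 + 5 = 21 (decimal)
67 - 21 = 46
46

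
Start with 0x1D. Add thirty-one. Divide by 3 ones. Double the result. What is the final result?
Convert 0x1D (hexadecimal) → 1×16 + 13 = 29 (decimal)
Start: 29
Convert thirty-one (English words) → 31 (decimal)
29 + 31 = 60
Convert 3 ones (place-value notation) → 3 (decimal)
60 ÷ 3 = 20
20 × 2 = 40
40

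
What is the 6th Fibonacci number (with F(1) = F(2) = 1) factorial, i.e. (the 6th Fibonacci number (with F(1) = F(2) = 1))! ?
Convert the 6th Fibonacci number (with F(1) = F(2) = 1) (Fibonacci index) → 1, 1, 2, 3, 5, 8 → 8 (decimal)
Compute 8! = 40320
40320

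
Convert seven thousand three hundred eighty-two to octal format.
Convert seven thousand three hundred eighty-two (English words) → 7×1000 + 3×100 + 82 = 7382 (decimal)
Convert 7382 (decimal) → 7382 = 1×4096 + 6×512 + 3×64 + 2×8 + 6 → 0o16326 (octal)
0o16326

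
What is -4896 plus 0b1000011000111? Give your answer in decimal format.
Convert 0b1000011000111 (binary) → 4096 + 128 + 64 + 4 + 2 + 1 = 4295 (decimal)
Compute -4896 + 4295 = -601
-601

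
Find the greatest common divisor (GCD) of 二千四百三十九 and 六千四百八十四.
Convert 二千四百三十九 (Chinese numeral) → 2×1000 + 4×100 + 3×10 + 9 = 2439 (decimal)
Convert 六千四百八十四 (Chinese numeral) → 6×1000 + 4×100 + 8×10 + 4 = 6484 (decimal)
Compute gcd(2439, 6484) = 1
1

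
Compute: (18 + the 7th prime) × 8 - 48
Convert the 7th prime (prime index) → 17 (decimal)
Expression in decimal: (18 + 17) × 8 - 48
Parentheses first: 18 + 17 = 35
Multiply: 35 × 8 = 280
Subtract: 280 - 48 = 232
232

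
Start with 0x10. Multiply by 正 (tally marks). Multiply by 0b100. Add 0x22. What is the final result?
Convert 0x10 (hexadecimal) → 1×16 = 16 (decimal)
Start: 16
Convert 正 (tally marks) → 5 (decimal)
16 × 5 = 80
Convert 0b100 (binary) → 4 (decimal)
80 × 4 = 320
Convert 0x22 (hexadecimal) → 2×16 + 2 = 34 (decimal)
320 + 34 = 354
354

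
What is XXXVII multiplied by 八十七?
Convert XXXVII (Roman numeral) → 10 + 10 + 10 + 5 + 1 + 1 = 37 (decimal)
Convert 八十七 (Chinese numeral) → 8×10 + 7 = 87 (decimal)
Compute 37 × 87 = 3219
3219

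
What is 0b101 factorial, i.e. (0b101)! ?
Convert 0b101 (binary) → 4 + 1 = 5 (decimal)
Compute 5! = 120
120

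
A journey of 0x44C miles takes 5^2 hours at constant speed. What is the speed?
Convert 0x44C (hexadecimal) → 4×256 + 4×16 + 12 = 1100 (decimal)
Convert 5^2 (power) → 25 (decimal)
Compute 1100 ÷ 25 = 44
44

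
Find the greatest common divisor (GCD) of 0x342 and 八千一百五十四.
Convert 0x342 (hexadecimal) → 3×256 + 4×16 + 2 = 834 (decimal)
Convert 八千一百五十四 (Chinese numeral) → 8×1000 + 1×100 + 5×10 + 4 = 8154 (decimal)
Compute gcd(834, 8154) = 6
6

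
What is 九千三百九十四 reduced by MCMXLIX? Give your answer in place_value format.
Convert 九千三百九十四 (Chinese numeral) → 9×1000 + 3×100 + 9×10 + 4 = 9394 (decimal)
Convert MCMXLIX (Roman numeral) → 1000 + 900 + 40 + 9 = 1949 (decimal)
Compute 9394 - 1949 = 7445
Convert 7445 (decimal) → 7445 = 7×1000 + 4×100 + 4×10 + 5 → 7 thousands, 4 hundreds, 4 tens, 5 ones (place-value notation)
7 thousands, 4 hundreds, 4 tens, 5 ones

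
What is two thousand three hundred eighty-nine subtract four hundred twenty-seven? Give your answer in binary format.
Convert two thousand three hundred eighty-nine (English words) → 2×1000 + 3×100 + 89 = 2389 (decimal)
Convert four hundred twenty-seven (English words) → 4×100 + 27 = 427 (decimal)
Compute 2389 - 427 = 1962
Convert 1962 (decimal) → 1962 = 1024 + 512 + 256 + 128 + 32 + 8 + 2 → 0b11110101010 (binary)
0b11110101010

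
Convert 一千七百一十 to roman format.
Convert 一千七百一十 (Chinese numeral) → 1×1000 + 7×100 + 1×10 = 1710 (decimal)
Convert 1710 (decimal) → 1710 = 1000 + 500 + 100 + 100 + 10 → MDCCX (Roman numeral)
MDCCX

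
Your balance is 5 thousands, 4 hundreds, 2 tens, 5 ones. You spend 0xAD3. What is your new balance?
Convert 5 thousands, 4 hundreds, 2 tens, 5 ones (place-value notation) → 5×1000 + 4×100 + 2×10 + 5 = 5425 (decimal)
Convert 0xAD3 (hexadecimal) → 10×256 + 13×16 + 3 = 2771 (decimal)
Compute 5425 - 2771 = 2654
2654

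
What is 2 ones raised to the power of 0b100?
Convert 2 ones (place-value notation) → 2 (decimal)
Convert 0b100 (binary) → 4 (decimal)
Compute 2 ^ 4 = 16
16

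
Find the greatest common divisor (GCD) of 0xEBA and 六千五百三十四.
Convert 0xEBA (hexadecimal) → 14×256 + 11×16 + 10 = 3770 (decimal)
Convert 六千五百三十四 (Chinese numeral) → 6×1000 + 5×100 + 3×10 + 4 = 6534 (decimal)
Compute gcd(3770, 6534) = 2
2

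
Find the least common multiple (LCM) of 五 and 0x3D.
Convert 五 (Chinese numeral) → 5 (decimal)
Convert 0x3D (hexadecimal) → 3×16 + 13 = 61 (decimal)
Compute lcm(5, 61) = 305
305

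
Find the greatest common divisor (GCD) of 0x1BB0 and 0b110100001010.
Convert 0x1BB0 (hexadecimal) → 1×4096 + 11×256 + 11×16 = 7088 (decimal)
Convert 0b110100001010 (binary) → 2048 + 1024 + 256 + 8 + 2 = 3338 (decimal)
Compute gcd(7088, 3338) = 2
2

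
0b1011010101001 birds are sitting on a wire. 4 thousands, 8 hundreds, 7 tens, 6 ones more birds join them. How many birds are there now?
Convert 0b1011010101001 (binary) → 4096 + 1024 + 512 + 128 + 32 + 8 + 1 = 5801 (decimal)
Convert 4 thousands, 8 hundreds, 7 tens, 6 ones (place-value notation) → 4×1000 + 8×100 + 7×10 + 6 = 4876 (decimal)
Compute 5801 + 4876 = 10677
10677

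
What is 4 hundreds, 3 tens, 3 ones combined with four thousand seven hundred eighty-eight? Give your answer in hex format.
Convert 4 hundreds, 3 tens, 3 ones (place-value notation) → 4×100 + 3×10 + 3 = 433 (decimal)
Convert four thousand seven hundred eighty-eight (English words) → 4×1000 + 7×100 + 88 = 4788 (decimal)
Compute 433 + 4788 = 5221
Convert 5221 (decimal) → 5221 = 1×4096 + 4×256 + 6×16 + 5 → 0x1465 (hexadecimal)
0x1465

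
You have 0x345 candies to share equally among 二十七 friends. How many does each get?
Convert 0x345 (hexadecimal) → 3×256 + 4×16 + 5 = 837 (decimal)
Convert 二十七 (Chinese numeral) → 2×10 + 7 = 27 (decimal)
Compute 837 ÷ 27 = 31
31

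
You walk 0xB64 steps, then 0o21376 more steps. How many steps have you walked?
Convert 0xB64 (hexadecimal) → 11×256 + 6×16 + 4 = 2916 (decimal)
Convert 0o21376 (octal) → 2×4096 + 1×512 + 3×64 + 7×8 + 6 = 8958 (decimal)
Compute 2916 + 8958 = 11874
11874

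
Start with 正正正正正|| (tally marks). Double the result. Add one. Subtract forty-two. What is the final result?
Convert 正正正正正|| (tally marks) → 5 + 5 + 5 + 5 + 5 + 2 = 27 (decimal)
Start: 27
27 × 2 = 54
Convert one (English words) → 1 (decimal)
54 + 1 = 55
Convert forty-two (English words) → 42 (decimal)
55 - 42 = 13
13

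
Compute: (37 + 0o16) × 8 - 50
Convert 0o16 (octal) → 1×8 + 6 = 14 (decimal)
Expression in decimal: (37 + 14) × 8 - 50
Parentheses first: 37 + 14 = 51
Multiply: 51 × 8 = 408
Subtract: 408 - 50 = 358
358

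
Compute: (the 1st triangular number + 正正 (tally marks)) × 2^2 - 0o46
Convert the 1st triangular number (triangular index) → 1×2/2 = 1 (decimal)
Convert 正正 (tally marks) → 5 + 5 = 10 (decimal)
Convert 2^2 (power) → 4 (decimal)
Convert 0o46 (octal) → 4×8 + 6 = 38 (decimal)
Expression in decimal: (1 + 10) × 4 - 38
Parentheses first: 1 + 10 = 11
Multiply: 11 × 4 = 44
Subtract: 44 - 38 = 6
6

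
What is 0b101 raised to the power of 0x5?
Convert 0b101 (binary) → 4 + 1 = 5 (decimal)
Convert 0x5 (hexadecimal) → 5 (decimal)
Compute 5 ^ 5 = 3125
3125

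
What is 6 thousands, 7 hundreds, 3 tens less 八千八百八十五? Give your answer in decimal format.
Convert 6 thousands, 7 hundreds, 3 tens (place-value notation) → 6×1000 + 7×100 + 3×10 = 6730 (decimal)
Convert 八千八百八十五 (Chinese numeral) → 8×1000 + 8×100 + 8×10 + 5 = 8885 (decimal)
Compute 6730 - 8885 = -2155
-2155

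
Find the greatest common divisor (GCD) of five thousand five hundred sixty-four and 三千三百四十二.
Convert five thousand five hundred sixty-four (English words) → 5×1000 + 5×100 + 64 = 5564 (decimal)
Convert 三千三百四十二 (Chinese numeral) → 3×1000 + 3×100 + 4×10 + 2 = 3342 (decimal)
Compute gcd(5564, 3342) = 2
2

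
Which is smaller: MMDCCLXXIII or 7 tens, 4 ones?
Convert MMDCCLXXIII (Roman numeral) → 1000 + 1000 + 500 + 100 + 100 + 50 + 10 + 10 + 1 + 1 + 1 = 2773 (decimal)
Convert 7 tens, 4 ones (place-value notation) → 7×10 + 4 = 74 (decimal)
Compare 2773 vs 74: smaller = 74
74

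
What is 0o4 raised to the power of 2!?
Convert 0o4 (octal) → 4 (decimal)
Convert 2! (factorial) → 2 (decimal)
Compute 4 ^ 2 = 16
16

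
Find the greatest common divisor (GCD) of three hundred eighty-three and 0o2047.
Convert three hundred eighty-three (English words) → 3×100 + 83 = 383 (decimal)
Convert 0o2047 (octal) → 2×512 + 4×8 + 7 = 1063 (decimal)
Compute gcd(383, 1063) = 1
1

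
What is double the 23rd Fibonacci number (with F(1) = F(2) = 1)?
The 23rd Fibonacci number (with F(1) = F(2) = 1) = 28657
Compute 28657 × 2 = 57314
57314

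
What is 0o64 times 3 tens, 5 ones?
Convert 0o64 (octal) → 6×8 + 4 = 52 (decimal)
Convert 3 tens, 5 ones (place-value notation) → 3×10 + 5 = 35 (decimal)
Compute 52 × 35 = 1820
1820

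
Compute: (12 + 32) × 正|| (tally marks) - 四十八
Convert 正|| (tally marks) → 5 + 2 = 7 (decimal)
Convert 四十八 (Chinese numeral) → 4×10 + 8 = 48 (decimal)
Expression in decimal: (12 + 32) × 7 - 48
Parentheses first: 12 + 32 = 44
Multiply: 44 × 7 = 308
Subtract: 308 - 48 = 260
260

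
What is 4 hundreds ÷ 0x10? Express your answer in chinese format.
Convert 4 hundreds (place-value notation) → 4×100 = 400 (decimal)
Convert 0x10 (hexadecimal) → 1×16 = 16 (decimal)
Compute 400 ÷ 16 = 25
Convert 25 (decimal) → 25 = 2×10 + 5 → 二十五 (Chinese numeral)
二十五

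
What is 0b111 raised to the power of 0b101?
Convert 0b111 (binary) → 4 + 2 + 1 = 7 (decimal)
Convert 0b101 (binary) → 4 + 1 = 5 (decimal)
Compute 7 ^ 5 = 16807
16807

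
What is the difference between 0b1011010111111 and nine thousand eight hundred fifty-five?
Convert 0b1011010111111 (binary) → 4096 + 1024 + 512 + 128 + 32 + 16 + 8 + 4 + 2 + 1 = 5823 (decimal)
Convert nine thousand eight hundred fifty-five (English words) → 9×1000 + 8×100 + 55 = 9855 (decimal)
Difference: |5823 - 9855| = 4032
4032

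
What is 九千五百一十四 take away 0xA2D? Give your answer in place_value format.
Convert 九千五百一十四 (Chinese numeral) → 9×1000 + 5×100 + 1×10 + 4 = 9514 (decimal)
Convert 0xA2D (hexadecimal) → 10×256 + 2×16 + 13 = 2605 (decimal)
Compute 9514 - 2605 = 6909
Convert 6909 (decimal) → 6909 = 6×1000 + 9×100 + 9 → 6 thousands, 9 hundreds, 9 ones (place-value notation)
6 thousands, 9 hundreds, 9 ones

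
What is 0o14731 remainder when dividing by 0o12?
Convert 0o14731 (octal) → 1×4096 + 4×512 + 7×64 + 3×8 + 1 = 6617 (decimal)
Convert 0o12 (octal) → 1×8 + 2 = 10 (decimal)
Compute 6617 mod 10 = 7
7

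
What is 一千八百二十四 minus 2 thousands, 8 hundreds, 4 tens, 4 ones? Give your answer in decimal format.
Convert 一千八百二十四 (Chinese numeral) → 1×1000 + 8×100 + 2×10 + 4 = 1824 (decimal)
Convert 2 thousands, 8 hundreds, 4 tens, 4 ones (place-value notation) → 2×1000 + 8×100 + 4×10 + 4 = 2844 (decimal)
Compute 1824 - 2844 = -1020
-1020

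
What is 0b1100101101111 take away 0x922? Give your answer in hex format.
Convert 0b1100101101111 (binary) → 4096 + 2048 + 256 + 64 + 32 + 8 + 4 + 2 + 1 = 6511 (decimal)
Convert 0x922 (hexadecimal) → 9×256 + 2×16 + 2 = 2338 (decimal)
Compute 6511 - 2338 = 4173
Convert 4173 (decimal) → 4173 = 1×4096 + 4×16 + 13 → 0x104D (hexadecimal)
0x104D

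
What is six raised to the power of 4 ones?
Convert six (English words) → 6 (decimal)
Convert 4 ones (place-value notation) → 4 (decimal)
Compute 6 ^ 4 = 1296
1296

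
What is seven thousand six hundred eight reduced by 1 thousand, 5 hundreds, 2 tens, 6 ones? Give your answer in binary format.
Convert seven thousand six hundred eight (English words) → 7×1000 + 6×100 + 8 = 7608 (decimal)
Convert 1 thousand, 5 hundreds, 2 tens, 6 ones (place-value notation) → 1×1000 + 5×100 + 2×10 + 6 = 1526 (decimal)
Compute 7608 - 1526 = 6082
Convert 6082 (decimal) → 6082 = 4096 + 1024 + 512 + 256 + 128 + 64 + 2 → 0b1011111000010 (binary)
0b1011111000010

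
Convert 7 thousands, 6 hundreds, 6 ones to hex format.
Convert 7 thousands, 6 hundreds, 6 ones (place-value notation) → 7×1000 + 6×100 + 6 = 7606 (decimal)
Convert 7606 (decimal) → 7606 = 1×4096 + 13×256 + 11×16 + 6 → 0x1DB6 (hexadecimal)
0x1DB6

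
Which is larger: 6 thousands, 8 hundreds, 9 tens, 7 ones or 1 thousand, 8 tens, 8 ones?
Convert 6 thousands, 8 hundreds, 9 tens, 7 ones (place-value notation) → 6×1000 + 8×100 + 9×10 + 7 = 6897 (decimal)
Convert 1 thousand, 8 tens, 8 ones (place-value notation) → 1×1000 + 8×10 + 8 = 1088 (decimal)
Compare 6897 vs 1088: larger = 6897
6897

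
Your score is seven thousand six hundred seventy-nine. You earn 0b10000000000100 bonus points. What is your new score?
Convert seven thousand six hundred seventy-nine (English words) → 7×1000 + 6×100 + 79 = 7679 (decimal)
Convert 0b10000000000100 (binary) → 8192 + 4 = 8196 (decimal)
Compute 7679 + 8196 = 15875
15875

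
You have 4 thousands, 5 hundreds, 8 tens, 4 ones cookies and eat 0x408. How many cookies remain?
Convert 4 thousands, 5 hundreds, 8 tens, 4 ones (place-value notation) → 4×1000 + 5×100 + 8×10 + 4 = 4584 (decimal)
Convert 0x408 (hexadecimal) → 4×256 + 8 = 1032 (decimal)
Compute 4584 - 1032 = 3552
3552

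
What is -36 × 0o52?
Convert 0o52 (octal) → 5×8 + 2 = 42 (decimal)
Compute -36 × 42 = -1512
-1512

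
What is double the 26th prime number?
The 26th prime number = 101
Compute 101 × 2 = 202
202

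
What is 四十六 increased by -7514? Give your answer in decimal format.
Convert 四十六 (Chinese numeral) → 4×10 + 6 = 46 (decimal)
Compute 46 + -7514 = -7468
-7468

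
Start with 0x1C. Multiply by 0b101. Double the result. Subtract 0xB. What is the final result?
Convert 0x1C (hexadecimal) → 1×16 + 12 = 28 (decimal)
Start: 28
Convert 0b101 (binary) → 4 + 1 = 5 (decimal)
28 × 5 = 140
140 × 2 = 280
Convert 0xB (hexadecimal) → 11 (decimal)
280 - 11 = 269
269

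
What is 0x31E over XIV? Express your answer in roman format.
Convert 0x31E (hexadecimal) → 3×256 + 1×16 + 14 = 798 (decimal)
Convert XIV (Roman numeral) → 10 + 4 = 14 (decimal)
Compute 798 ÷ 14 = 57
Convert 57 (decimal) → 57 = 50 + 5 + 1 + 1 → LVII (Roman numeral)
LVII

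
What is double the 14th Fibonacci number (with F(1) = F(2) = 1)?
The 14th Fibonacci number (with F(1) = F(2) = 1): 1, 1, 2, 3, 5, 8, 13, 21, 34, 55, 89, 144, 233, 377 → 377
Compute 377 × 2 = 754
754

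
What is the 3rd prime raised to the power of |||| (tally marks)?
Convert the 3rd prime (prime index) → 5 (decimal)
Convert |||| (tally marks) → 4 (decimal)
Compute 5 ^ 4 = 625
625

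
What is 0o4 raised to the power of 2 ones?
Convert 0o4 (octal) → 4 (decimal)
Convert 2 ones (place-value notation) → 2 (decimal)
Compute 4 ^ 2 = 16
16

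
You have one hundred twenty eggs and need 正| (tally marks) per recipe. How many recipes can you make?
Convert one hundred twenty (English words) → 1×100 + 20 = 120 (decimal)
Convert 正| (tally marks) → 5 + 1 = 6 (decimal)
Compute 120 ÷ 6 = 20
20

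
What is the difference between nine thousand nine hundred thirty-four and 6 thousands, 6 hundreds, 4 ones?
Convert nine thousand nine hundred thirty-four (English words) → 9×1000 + 9×100 + 34 = 9934 (decimal)
Convert 6 thousands, 6 hundreds, 4 ones (place-value notation) → 6×1000 + 6×100 + 4 = 6604 (decimal)
Difference: |9934 - 6604| = 3330
3330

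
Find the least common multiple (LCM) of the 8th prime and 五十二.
Convert the 8th prime (prime index) → 19 (decimal)
Convert 五十二 (Chinese numeral) → 5×10 + 2 = 52 (decimal)
Compute lcm(19, 52) = 988
988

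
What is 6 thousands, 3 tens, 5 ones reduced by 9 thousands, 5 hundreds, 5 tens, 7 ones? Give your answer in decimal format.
Convert 6 thousands, 3 tens, 5 ones (place-value notation) → 6×1000 + 3×10 + 5 = 6035 (decimal)
Convert 9 thousands, 5 hundreds, 5 tens, 7 ones (place-value notation) → 9×1000 + 5×100 + 5×10 + 7 = 9557 (decimal)
Compute 6035 - 9557 = -3522
-3522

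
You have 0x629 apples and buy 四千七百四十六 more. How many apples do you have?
Convert 0x629 (hexadecimal) → 6×256 + 2×16 + 9 = 1577 (decimal)
Convert 四千七百四十六 (Chinese numeral) → 4×1000 + 7×100 + 4×10 + 6 = 4746 (decimal)
Compute 1577 + 4746 = 6323
6323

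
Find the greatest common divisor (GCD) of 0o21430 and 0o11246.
Convert 0o21430 (octal) → 2×4096 + 1×512 + 4×64 + 3×8 = 8984 (decimal)
Convert 0o11246 (octal) → 1×4096 + 1×512 + 2×64 + 4×8 + 6 = 4774 (decimal)
Compute gcd(8984, 4774) = 2
2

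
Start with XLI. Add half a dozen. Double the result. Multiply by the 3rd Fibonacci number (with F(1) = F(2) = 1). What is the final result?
Convert XLI (Roman numeral) → 40 + 1 = 41 (decimal)
Start: 41
Convert half a dozen (colloquial) → 6 (decimal)
41 + 6 = 47
47 × 2 = 94
Convert the 3rd Fibonacci number (with F(1) = F(2) = 1) (Fibonacci index) → 1, 1, 2 → 2 (decimal)
94 × 2 = 188
188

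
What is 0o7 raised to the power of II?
Convert 0o7 (octal) → 7 (decimal)
Convert II (Roman numeral) → 1 + 1 = 2 (decimal)
Compute 7 ^ 2 = 49
49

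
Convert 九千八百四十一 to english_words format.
Convert 九千八百四十一 (Chinese numeral) → 9×1000 + 8×100 + 4×10 + 1 = 9841 (decimal)
Convert 9841 (decimal) → 9841 = 9×1000 + 8×100 + 41 → nine thousand eight hundred forty-one (English words)
nine thousand eight hundred forty-one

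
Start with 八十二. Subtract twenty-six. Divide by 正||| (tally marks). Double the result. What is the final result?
Convert 八十二 (Chinese numeral) → 8×10 + 2 = 82 (decimal)
Start: 82
Convert twenty-six (English words) → 26 (decimal)
82 - 26 = 56
Convert 正||| (tally marks) → 5 + 3 = 8 (decimal)
56 ÷ 8 = 7
7 × 2 = 14
14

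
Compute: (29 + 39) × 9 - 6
Parentheses first: 29 + 39 = 68
Multiply: 68 × 9 = 612
Subtract: 612 - 6 = 606
606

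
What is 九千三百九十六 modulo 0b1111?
Convert 九千三百九十六 (Chinese numeral) → 9×1000 + 3×100 + 9×10 + 6 = 9396 (decimal)
Convert 0b1111 (binary) → 8 + 4 + 2 + 1 = 15 (decimal)
Compute 9396 mod 15 = 6
6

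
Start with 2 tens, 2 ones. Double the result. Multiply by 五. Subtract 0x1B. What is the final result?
Convert 2 tens, 2 ones (place-value notation) → 2×10 + 2 = 22 (decimal)
Start: 22
22 × 2 = 44
Convert 五 (Chinese numeral) → 5 (decimal)
44 × 5 = 220
Convert 0x1B (hexadecimal) → 1×16 + 11 = 27 (decimal)
220 - 27 = 193
193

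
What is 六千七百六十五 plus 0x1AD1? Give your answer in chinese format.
Convert 六千七百六十五 (Chinese numeral) → 6×1000 + 7×100 + 6×10 + 5 = 6765 (decimal)
Convert 0x1AD1 (hexadecimal) → 1×4096 + 10×256 + 13×16 + 1 = 6865 (decimal)
Compute 6765 + 6865 = 13630
Convert 13630 (decimal) → 13630 = 1×10000 + 3×1000 + 6×100 + 3×10 → 一万三千六百三十 (Chinese numeral)
一万三千六百三十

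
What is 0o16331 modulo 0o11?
Convert 0o16331 (octal) → 1×4096 + 6×512 + 3×64 + 3×8 + 1 = 7385 (decimal)
Convert 0o11 (octal) → 1×8 + 1 = 9 (decimal)
Compute 7385 mod 9 = 5
5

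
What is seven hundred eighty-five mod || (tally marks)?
Convert seven hundred eighty-five (English words) → 7×100 + 85 = 785 (decimal)
Convert || (tally marks) → 2 (decimal)
Compute 785 mod 2 = 1
1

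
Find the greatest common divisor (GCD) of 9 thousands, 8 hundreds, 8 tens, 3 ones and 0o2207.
Convert 9 thousands, 8 hundreds, 8 tens, 3 ones (place-value notation) → 9×1000 + 8×100 + 8×10 + 3 = 9883 (decimal)
Convert 0o2207 (octal) → 2×512 + 2×64 + 7 = 1159 (decimal)
Compute gcd(9883, 1159) = 1
1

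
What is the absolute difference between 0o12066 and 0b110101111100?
Convert 0o12066 (octal) → 1×4096 + 2×512 + 6×8 + 6 = 5174 (decimal)
Convert 0b110101111100 (binary) → 2048 + 1024 + 256 + 64 + 32 + 16 + 8 + 4 = 3452 (decimal)
Compute |5174 - 3452| = 1722
1722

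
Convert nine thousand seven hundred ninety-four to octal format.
Convert nine thousand seven hundred ninety-four (English words) → 9×1000 + 7×100 + 94 = 9794 (decimal)
Convert 9794 (decimal) → 9794 = 2×4096 + 3×512 + 1×64 + 2 → 0o23102 (octal)
0o23102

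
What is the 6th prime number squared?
The 6th prime number = 13
Compute 13² = 13 × 13 = 169
169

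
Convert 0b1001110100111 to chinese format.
Convert 0b1001110100111 (binary) → 4096 + 512 + 256 + 128 + 32 + 4 + 2 + 1 = 5031 (decimal)
Convert 5031 (decimal) → 5031 = 5×1000 + 3×10 + 1 → 五千零三十一 (Chinese numeral)
五千零三十一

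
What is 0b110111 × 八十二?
Convert 0b110111 (binary) → 32 + 16 + 4 + 2 + 1 = 55 (decimal)
Convert 八十二 (Chinese numeral) → 8×10 + 2 = 82 (decimal)
Compute 55 × 82 = 4510
4510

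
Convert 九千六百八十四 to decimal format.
Convert 九千六百八十四 (Chinese numeral) → 9×1000 + 6×100 + 8×10 + 4 = 9684 (decimal)
9684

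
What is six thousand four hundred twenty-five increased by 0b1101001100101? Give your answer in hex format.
Convert six thousand four hundred twenty-five (English words) → 6×1000 + 4×100 + 25 = 6425 (decimal)
Convert 0b1101001100101 (binary) → 4096 + 2048 + 512 + 64 + 32 + 4 + 1 = 6757 (decimal)
Compute 6425 + 6757 = 13182
Convert 13182 (decimal) → 13182 = 3×4096 + 3×256 + 7×16 + 14 → 0x337E (hexadecimal)
0x337E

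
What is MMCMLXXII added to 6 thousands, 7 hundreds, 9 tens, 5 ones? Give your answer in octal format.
Convert MMCMLXXII (Roman numeral) → 1000 + 1000 + 900 + 50 + 10 + 10 + 1 + 1 = 2972 (decimal)
Convert 6 thousands, 7 hundreds, 9 tens, 5 ones (place-value notation) → 6×1000 + 7×100 + 9×10 + 5 = 6795 (decimal)
Compute 2972 + 6795 = 9767
Convert 9767 (decimal) → 9767 = 2×4096 + 3×512 + 4×8 + 7 → 0o23047 (octal)
0o23047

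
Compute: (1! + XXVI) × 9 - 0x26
Convert 1! (factorial) → 1 (decimal)
Convert XXVI (Roman numeral) → 10 + 10 + 5 + 1 = 26 (decimal)
Convert 0x26 (hexadecimal) → 2×16 + 6 = 38 (decimal)
Expression in decimal: (1 + 26) × 9 - 38
Parentheses first: 1 + 26 = 27
Multiply: 27 × 9 = 243
Subtract: 243 - 38 = 205
205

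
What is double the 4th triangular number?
The 4th triangular number = 4×5/2 = 10
Compute 10 × 2 = 20
20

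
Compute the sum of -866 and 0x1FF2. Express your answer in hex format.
Convert 0x1FF2 (hexadecimal) → 1×4096 + 15×256 + 15×16 + 2 = 8178 (decimal)
Compute -866 + 8178 = 7312
Convert 7312 (decimal) → 7312 = 1×4096 + 12×256 + 9×16 → 0x1C90 (hexadecimal)
0x1C90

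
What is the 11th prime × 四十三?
Convert the 11th prime (prime index) → 31 (decimal)
Convert 四十三 (Chinese numeral) → 4×10 + 3 = 43 (decimal)
Compute 31 × 43 = 1333
1333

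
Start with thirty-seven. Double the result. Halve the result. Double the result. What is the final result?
Convert thirty-seven (English words) → 37 (decimal)
Start: 37
37 × 2 = 74
74 ÷ 2 = 37
37 × 2 = 74
74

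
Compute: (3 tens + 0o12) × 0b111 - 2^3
Convert 3 tens (place-value notation) → 3×10 = 30 (decimal)
Convert 0o12 (octal) → 1×8 + 2 = 10 (decimal)
Convert 0b111 (binary) → 4 + 2 + 1 = 7 (decimal)
Convert 2^3 (power) → 8 (decimal)
Expression in decimal: (30 + 10) × 7 - 8
Parentheses first: 30 + 10 = 40
Multiply: 40 × 7 = 280
Subtract: 280 - 8 = 272
272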